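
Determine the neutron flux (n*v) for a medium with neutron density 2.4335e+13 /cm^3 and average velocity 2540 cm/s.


phi = n * v
phi = 2.4335e+13 * 2540
phi = 6.1811e+16 /cm^2/s

6.1811e+16


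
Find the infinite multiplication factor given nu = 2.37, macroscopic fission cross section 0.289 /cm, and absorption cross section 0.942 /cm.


k_inf = nu * Sigma_f / Sigma_a
k_inf = 2.37 * 0.289 / 0.942
k_inf = 0.72710

0.72710


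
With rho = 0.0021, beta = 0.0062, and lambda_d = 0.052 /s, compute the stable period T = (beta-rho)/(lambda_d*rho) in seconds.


T = (beta - rho) / (lambda_d * rho)
T = (0.0062 - 0.0021) / (0.052 * 0.0021)
T = 37.546 s

37.546


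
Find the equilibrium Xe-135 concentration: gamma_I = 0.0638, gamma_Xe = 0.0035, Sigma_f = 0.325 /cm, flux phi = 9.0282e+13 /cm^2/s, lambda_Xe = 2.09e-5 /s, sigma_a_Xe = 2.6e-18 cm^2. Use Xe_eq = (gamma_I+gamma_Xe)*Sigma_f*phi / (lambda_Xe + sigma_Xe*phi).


Xe_eq = (gamma_I + gamma_Xe) * Sigma_f * phi / (lambda_Xe + sigma_Xe * phi)
Numerator = (0.0638 + 0.0035) * 0.325 * 9.0282e+13 = 1.974693e+12
Denominator = 2.09e-5 + 2.6e-18 * 9.0282e+13 = 2.556332e-04
Xe_eq = 1.974693e+12 / 2.556332e-04 = 7.7247e+15 /cm^3

7.7247e+15


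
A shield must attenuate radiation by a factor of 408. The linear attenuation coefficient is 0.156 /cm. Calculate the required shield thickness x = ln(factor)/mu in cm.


x = ln(factor) / mu
x = ln(408) / 0.156
x = 38.534 cm

38.534


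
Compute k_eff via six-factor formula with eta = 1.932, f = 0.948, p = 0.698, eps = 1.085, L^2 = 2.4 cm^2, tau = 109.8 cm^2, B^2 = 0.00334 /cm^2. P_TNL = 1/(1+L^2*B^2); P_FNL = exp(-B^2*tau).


k_inf = eta*f*p*eps = 1.932*0.948*0.698*1.085 = 1.387077
P_TNL = 1/(1 + L^2*B^2) = 1/(1 + 2.4*0.00334) = 0.9920477
P_FNL = exp(-B^2*tau) = exp(-0.00334*109.8) = 0.6929953
k_eff = k_inf * P_TNL * P_FNL = 1.387077 * 0.9920477 * 0.6929953
k_eff = 0.95359

0.95359


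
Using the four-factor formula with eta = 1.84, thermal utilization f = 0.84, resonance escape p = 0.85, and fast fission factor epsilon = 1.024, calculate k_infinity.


k_inf = eta * f * p * epsilon
k_inf = 1.84 * 0.84 * 0.85 * 1.024
k_inf = 1.3453

1.3453


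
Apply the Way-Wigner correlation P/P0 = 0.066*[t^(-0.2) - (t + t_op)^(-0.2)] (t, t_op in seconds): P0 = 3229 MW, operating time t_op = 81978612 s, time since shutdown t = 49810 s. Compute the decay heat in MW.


P/P0 = 0.066 * [t^(-0.2) - (t + t_op)^(-0.2)]
P/P0 = 0.066 * [49810^(-0.2) - (49810 + 81978612)^(-0.2)]
P/P0 = 0.066 * [0.1149573 - 0.02613407] = 0.005862333
P = 3229 * 0.005862333 = 18.929 MW

18.929


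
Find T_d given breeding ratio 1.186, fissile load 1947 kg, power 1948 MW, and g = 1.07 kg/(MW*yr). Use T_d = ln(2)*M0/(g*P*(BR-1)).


Breeding gain G = BR - 1 = 1.186 - 1 = 0.186
Fissile production rate = g * P * G = 1.07 * 1948 * 0.186 = 387.69096 kg/yr
T_d = ln(2) * M0 / (g * P * G)
T_d = ln(2) * 1947 / 387.69096 = 3.4810 yr

3.4810


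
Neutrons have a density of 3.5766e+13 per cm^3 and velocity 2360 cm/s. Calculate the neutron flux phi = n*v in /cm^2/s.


phi = n * v
phi = 3.5766e+13 * 2360
phi = 8.4408e+16 /cm^2/s

8.4408e+16


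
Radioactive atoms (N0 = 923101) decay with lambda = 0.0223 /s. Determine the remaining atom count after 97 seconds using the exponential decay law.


N = N0 * exp(-lambda * t)
N = 923101 * exp(-0.0223 * 97)
N = 106127

106127


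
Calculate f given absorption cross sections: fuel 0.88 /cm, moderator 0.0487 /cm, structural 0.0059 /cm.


f = Sigma_a_fuel / (Sigma_a_fuel + Sigma_a_mod + Sigma_a_other)
f = 0.88 / (0.88 + 0.0487 + 0.0059)
f = 0.94158

0.94158


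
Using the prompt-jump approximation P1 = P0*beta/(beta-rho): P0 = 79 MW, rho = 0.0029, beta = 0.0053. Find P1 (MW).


P1/P0 = beta / (beta - rho)
P1/P0 = 0.0053 / (0.0053 - 0.0029) = 2.208333
P1 = 79 * 2.208333 = 174.46 MW

174.46


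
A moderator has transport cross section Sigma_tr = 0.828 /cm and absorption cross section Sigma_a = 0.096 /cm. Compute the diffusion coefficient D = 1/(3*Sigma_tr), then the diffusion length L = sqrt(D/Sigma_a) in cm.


D = 1 / (3 * Sigma_tr) = 1 / (3 * 0.828) = 0.4025765 cm
L = sqrt(D / Sigma_a)
L = sqrt(0.4025765 / 0.096)
L = 2.0478 cm

2.0478


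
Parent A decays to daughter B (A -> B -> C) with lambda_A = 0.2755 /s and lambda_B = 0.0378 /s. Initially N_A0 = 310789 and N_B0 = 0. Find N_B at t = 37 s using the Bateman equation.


N_B(t) = lambda_A * N_A0 / (lambda_B - lambda_A) * [exp(-lambda_A*t) - exp(-lambda_B*t)]
exp(-0.2755*37) = 3.741271e-05; exp(-0.0378*37) = 0.2469424
N_B = 0.2755 * 310789 / (0.0378 - 0.2755) * (3.741271e-05 - 0.2469424)
N_B = 88938

88938


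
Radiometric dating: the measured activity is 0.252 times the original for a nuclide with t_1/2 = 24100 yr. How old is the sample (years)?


lambda = ln(2) / t_half = ln(2) / 24100 = 2.876129e-05 /yr
t = -ln(A/A0) / lambda
t = -ln(0.252) / 2.876129e-05
t = 47923 yr

47923


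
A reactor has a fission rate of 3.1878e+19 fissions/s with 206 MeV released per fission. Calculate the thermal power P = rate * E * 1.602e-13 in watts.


P = fission_rate * E_MeV * 1.602e-13
P = 3.1878e+19 * 206 * 1.602e-13
P = 1.0520e+09 W

1.0520e+09


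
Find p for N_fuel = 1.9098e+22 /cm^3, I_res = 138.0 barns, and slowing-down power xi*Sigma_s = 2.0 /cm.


p = exp(-N * I * 1e-24 / (xi*Sigma_s))
p = exp(-1.9098e+22 * 138.0 * 1e-24 / 2.0)
p = 0.26773

0.26773


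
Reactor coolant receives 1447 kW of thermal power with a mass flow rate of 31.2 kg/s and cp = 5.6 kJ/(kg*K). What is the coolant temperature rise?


dT = Q / (m_dot * cp)
dT = 1447 / (31.2 * 5.6)
dT = 8.2818 C

8.2818


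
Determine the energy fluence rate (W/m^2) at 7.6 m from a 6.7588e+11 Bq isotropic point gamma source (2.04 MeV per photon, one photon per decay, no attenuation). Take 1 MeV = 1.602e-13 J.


psi = A * E * 1.602e-13 / (4*pi*r^2)
psi = 6.7588e+11 * 2.04 * 1.602e-13 / (4*pi*7.6^2)
psi = 3.0432e-04 W/m^2

3.0432e-04


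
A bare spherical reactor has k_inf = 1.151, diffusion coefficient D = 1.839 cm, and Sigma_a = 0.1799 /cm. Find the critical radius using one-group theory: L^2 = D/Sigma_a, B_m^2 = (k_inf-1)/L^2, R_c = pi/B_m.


L^2 = D / Sigma_a = 1.839 / 0.1799 = 10.22235 cm^2
B_m^2 = (k_inf - 1) / L^2 = (1.151 - 1) / 10.22235 = 0.01477155 /cm^2
For a bare sphere: B_g = pi/R, so R_c = pi / sqrt(B_m^2)
R_c = pi / sqrt(0.01477155) = 25.849 cm

25.849


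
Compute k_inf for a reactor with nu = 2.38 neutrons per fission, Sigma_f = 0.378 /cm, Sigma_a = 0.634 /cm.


k_inf = nu * Sigma_f / Sigma_a
k_inf = 2.38 * 0.378 / 0.634
k_inf = 1.4190

1.4190


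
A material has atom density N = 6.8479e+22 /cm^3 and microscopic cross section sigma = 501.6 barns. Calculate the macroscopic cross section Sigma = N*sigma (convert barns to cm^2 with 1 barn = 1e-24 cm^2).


Sigma = N * sigma_barns * 1e-24
Sigma = 6.8479e+22 * 501.6 * 1e-24
Sigma = 34.349 /cm

34.349


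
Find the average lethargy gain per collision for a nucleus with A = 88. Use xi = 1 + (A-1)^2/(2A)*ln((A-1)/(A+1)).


xi = 1 + (A-1)^2/(2A) * ln((A-1)/(A+1))
xi = 1 + (88-1)^2/(2*88) * ln((88-1)/(88 +1))
xi = 0.022556

0.022556


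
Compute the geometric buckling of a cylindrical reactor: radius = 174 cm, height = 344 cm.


B^2 = (2.405/R)^2 + (pi/H)^2
B^2 = (2.405/174)^2 + (pi/344)^2
B^2 = 2.7445e-04 /cm^2

2.7445e-04


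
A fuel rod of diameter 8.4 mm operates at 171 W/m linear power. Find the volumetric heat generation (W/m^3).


r = D / 2 / 1000 = 8.4 / 2 / 1000 = 0.0042 m
q''' = q' / (pi * r^2)
q''' = 171 / (pi * 0.0042^2)
q''' = 3.0857e+06 W/m^3

3.0857e+06


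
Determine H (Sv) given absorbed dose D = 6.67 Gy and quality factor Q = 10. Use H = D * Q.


H = D * Q
H = 6.67 * 10
H = 66.700 Sv

66.700


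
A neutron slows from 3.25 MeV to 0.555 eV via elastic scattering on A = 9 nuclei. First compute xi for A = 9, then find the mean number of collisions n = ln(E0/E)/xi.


xi = 1 + (A-1)^2/(2A)*ln((A-1)/(A+1)) = 0.2066007 (for A = 9)
n = ln(E0/E) / xi
n = ln(3.25e6 / 0.555) / 0.2066007
n = ln(5.855856e+06) / 0.2066007 = 75.425

75.425


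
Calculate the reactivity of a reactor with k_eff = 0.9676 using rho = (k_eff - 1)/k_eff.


rho = (k_eff - 1) / k_eff
rho = (0.9676 - 1) / 0.9676
rho = -0.033485

-0.033485


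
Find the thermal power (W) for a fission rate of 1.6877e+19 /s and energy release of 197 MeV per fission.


P = fission_rate * E_MeV * 1.602e-13
P = 1.6877e+19 * 197 * 1.602e-13
P = 5.3263e+08 W

5.3263e+08


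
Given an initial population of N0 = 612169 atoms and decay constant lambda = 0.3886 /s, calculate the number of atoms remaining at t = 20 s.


N = N0 * exp(-lambda * t)
N = 612169 * exp(-0.3886 * 20)
N = 257.95

257.95


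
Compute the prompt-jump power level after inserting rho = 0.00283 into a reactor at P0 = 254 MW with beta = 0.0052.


P1/P0 = beta / (beta - rho)
P1/P0 = 0.0052 / (0.0052 - 0.00283) = 2.194093
P1 = 254 * 2.194093 = 557.30 MW

557.30


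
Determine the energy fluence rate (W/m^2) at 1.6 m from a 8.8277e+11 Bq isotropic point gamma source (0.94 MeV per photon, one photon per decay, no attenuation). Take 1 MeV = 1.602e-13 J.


psi = A * E * 1.602e-13 / (4*pi*r^2)
psi = 8.8277e+11 * 0.94 * 1.602e-13 / (4*pi*1.6^2)
psi = 0.0041323 W/m^2

0.0041323


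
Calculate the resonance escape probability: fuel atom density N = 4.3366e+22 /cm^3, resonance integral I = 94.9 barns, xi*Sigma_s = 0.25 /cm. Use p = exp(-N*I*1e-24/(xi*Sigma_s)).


p = exp(-N * I * 1e-24 / (xi*Sigma_s))
p = exp(-4.3366e+22 * 94.9 * 1e-24 / 0.25)
p = 7.0919e-08

7.0919e-08


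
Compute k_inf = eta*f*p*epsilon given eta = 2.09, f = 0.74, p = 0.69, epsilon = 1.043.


k_inf = eta * f * p * epsilon
k_inf = 2.09 * 0.74 * 0.69 * 1.043
k_inf = 1.1130

1.1130


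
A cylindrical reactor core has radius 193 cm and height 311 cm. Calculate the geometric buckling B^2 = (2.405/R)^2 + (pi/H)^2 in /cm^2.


B^2 = (2.405/R)^2 + (pi/H)^2
B^2 = (2.405/193)^2 + (pi/311)^2
B^2 = 2.5732e-04 /cm^2

2.5732e-04


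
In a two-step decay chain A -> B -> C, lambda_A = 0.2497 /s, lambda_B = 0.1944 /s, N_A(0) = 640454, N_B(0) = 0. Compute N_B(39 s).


N_B(t) = lambda_A * N_A0 / (lambda_B - lambda_A) * [exp(-lambda_A*t) - exp(-lambda_B*t)]
exp(-0.2497*39) = 5.898072e-05; exp(-0.1944*39) = 5.097450e-04
N_B = 0.2497 * 640454 / (0.1944 - 0.2497) * (5.898072e-05 - 5.097450e-04)
N_B = 1303.6

1303.6


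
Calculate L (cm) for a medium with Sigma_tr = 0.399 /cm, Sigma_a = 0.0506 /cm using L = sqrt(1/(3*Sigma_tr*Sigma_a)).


D = 1 / (3 * Sigma_tr) = 1 / (3 * 0.399) = 0.8354219 cm
L = sqrt(D / Sigma_a)
L = sqrt(0.8354219 / 0.0506)
L = 4.0633 cm

4.0633


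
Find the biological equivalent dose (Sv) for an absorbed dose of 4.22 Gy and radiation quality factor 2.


H = D * Q
H = 4.22 * 2
H = 8.4400 Sv

8.4400


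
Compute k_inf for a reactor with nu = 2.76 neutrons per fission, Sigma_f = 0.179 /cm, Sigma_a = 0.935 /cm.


k_inf = nu * Sigma_f / Sigma_a
k_inf = 2.76 * 0.179 / 0.935
k_inf = 0.52839

0.52839


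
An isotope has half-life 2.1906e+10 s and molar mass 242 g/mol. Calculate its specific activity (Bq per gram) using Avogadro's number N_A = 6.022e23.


lambda = ln(2) / t_half = ln(2) / 2.1906e+10 = 3.164189e-11 /s
SA = lambda * N_A / M
SA = 3.164189e-11 * 6.022e23 / 242
SA = 7.8739e+10 Bq/g

7.8739e+10


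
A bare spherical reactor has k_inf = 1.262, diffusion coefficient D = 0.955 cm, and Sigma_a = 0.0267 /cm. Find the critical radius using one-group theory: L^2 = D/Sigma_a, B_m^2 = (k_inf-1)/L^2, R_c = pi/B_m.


L^2 = D / Sigma_a = 0.955 / 0.0267 = 35.76779 cm^2
B_m^2 = (k_inf - 1) / L^2 = (1.262 - 1) / 35.76779 = 0.007325026 /cm^2
For a bare sphere: B_g = pi/R, so R_c = pi / sqrt(B_m^2)
R_c = pi / sqrt(0.007325026) = 36.707 cm

36.707


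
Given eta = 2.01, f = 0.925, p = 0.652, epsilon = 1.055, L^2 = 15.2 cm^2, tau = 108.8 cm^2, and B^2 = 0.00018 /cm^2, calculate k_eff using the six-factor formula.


k_inf = eta*f*p*eps = 2.01*0.925*0.652*1.055 = 1.278904
P_TNL = 1/(1 + L^2*B^2) = 1/(1 + 15.2*0.00018) = 0.9972715
P_FNL = exp(-B^2*tau) = exp(-0.00018*108.8) = 0.9806065
k_eff = k_inf * P_TNL * P_FNL = 1.278904 * 0.9972715 * 0.9806065
k_eff = 1.2507

1.2507


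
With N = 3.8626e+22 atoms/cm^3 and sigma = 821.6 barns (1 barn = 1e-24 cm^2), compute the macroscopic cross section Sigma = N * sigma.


Sigma = N * sigma_barns * 1e-24
Sigma = 3.8626e+22 * 821.6 * 1e-24
Sigma = 31.735 /cm

31.735


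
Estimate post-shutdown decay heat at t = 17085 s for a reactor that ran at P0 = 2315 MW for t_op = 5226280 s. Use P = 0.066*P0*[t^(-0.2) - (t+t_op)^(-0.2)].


P/P0 = 0.066 * [t^(-0.2) - (t + t_op)^(-0.2)]
P/P0 = 0.066 * [17085^(-0.2) - (17085 + 5226280)^(-0.2)]
P/P0 = 0.066 * [0.1423892 - 0.04529789] = 0.006408026
P = 2315 * 0.006408026 = 14.835 MW

14.835


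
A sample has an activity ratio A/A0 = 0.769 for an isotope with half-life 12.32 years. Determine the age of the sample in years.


lambda = ln(2) / t_half = ln(2) / 12.32 = 0.05626195 /yr
t = -ln(A/A0) / lambda
t = -ln(0.769) / 0.05626195
t = 4.6686 yr

4.6686


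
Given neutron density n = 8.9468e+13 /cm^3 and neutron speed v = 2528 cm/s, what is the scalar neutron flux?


phi = n * v
phi = 8.9468e+13 * 2528
phi = 2.2618e+17 /cm^2/s

2.2618e+17


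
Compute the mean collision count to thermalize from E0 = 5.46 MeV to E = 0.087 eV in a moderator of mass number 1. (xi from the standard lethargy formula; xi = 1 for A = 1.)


xi = 1 + (A-1)^2/(2A)*ln((A-1)/(A+1)) = 1 (for A = 1)
n = ln(E0/E) / xi
n = ln(5.46e6 / 0.087) / 1
n = ln(6.275862e+07) / 1 = 17.955

17.955


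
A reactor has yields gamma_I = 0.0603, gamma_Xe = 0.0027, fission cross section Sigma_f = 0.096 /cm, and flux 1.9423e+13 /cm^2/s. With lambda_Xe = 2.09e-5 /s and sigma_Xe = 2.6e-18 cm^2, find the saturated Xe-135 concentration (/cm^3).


Xe_eq = (gamma_I + gamma_Xe) * Sigma_f * phi / (lambda_Xe + sigma_Xe * phi)
Numerator = (0.0603 + 0.0027) * 0.096 * 1.9423e+13 = 1.174703e+11
Denominator = 2.09e-5 + 2.6e-18 * 1.9423e+13 = 7.139980e-05
Xe_eq = 1.174703e+11 / 7.139980e-05 = 1.6452e+15 /cm^3

1.6452e+15


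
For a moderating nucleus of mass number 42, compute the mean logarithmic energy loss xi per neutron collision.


xi = 1 + (A-1)^2/(2A) * ln((A-1)/(A+1))
xi = 1 + (42-1)^2/(2*42) * ln((42-1)/(42 +1))
xi = 0.046872

0.046872


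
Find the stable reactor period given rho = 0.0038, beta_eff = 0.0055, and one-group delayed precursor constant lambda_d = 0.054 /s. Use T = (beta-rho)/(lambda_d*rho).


T = (beta - rho) / (lambda_d * rho)
T = (0.0055 - 0.0038) / (0.054 * 0.0038)
T = 8.2846 s

8.2846


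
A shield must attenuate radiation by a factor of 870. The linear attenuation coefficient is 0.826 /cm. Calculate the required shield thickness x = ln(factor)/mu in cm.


x = ln(factor) / mu
x = ln(870) / 0.826
x = 8.1943 cm

8.1943


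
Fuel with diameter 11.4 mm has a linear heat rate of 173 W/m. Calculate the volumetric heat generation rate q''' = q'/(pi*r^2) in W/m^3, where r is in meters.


r = D / 2 / 1000 = 11.4 / 2 / 1000 = 0.0057 m
q''' = q' / (pi * r^2)
q''' = 173 / (pi * 0.0057^2)
q''' = 1.6949e+06 W/m^3

1.6949e+06


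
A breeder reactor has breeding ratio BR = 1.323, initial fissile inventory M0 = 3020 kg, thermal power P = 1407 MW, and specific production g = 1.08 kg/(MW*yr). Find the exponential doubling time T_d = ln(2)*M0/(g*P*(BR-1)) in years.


Breeding gain G = BR - 1 = 1.323 - 1 = 0.323
Fissile production rate = g * P * G = 1.08 * 1407 * 0.323 = 490.81788 kg/yr
T_d = ln(2) * M0 / (g * P * G)
T_d = ln(2) * 3020 / 490.81788 = 4.2649 yr

4.2649


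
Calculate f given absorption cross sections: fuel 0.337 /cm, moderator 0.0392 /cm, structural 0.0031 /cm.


f = Sigma_a_fuel / (Sigma_a_fuel + Sigma_a_mod + Sigma_a_other)
f = 0.337 / (0.337 + 0.0392 + 0.0031)
f = 0.88848

0.88848


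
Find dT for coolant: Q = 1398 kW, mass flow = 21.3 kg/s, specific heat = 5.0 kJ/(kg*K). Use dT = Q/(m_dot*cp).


dT = Q / (m_dot * cp)
dT = 1398 / (21.3 * 5.0)
dT = 13.127 C

13.127


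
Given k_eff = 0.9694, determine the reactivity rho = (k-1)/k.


rho = (k_eff - 1) / k_eff
rho = (0.9694 - 1) / 0.9694
rho = -0.031566

-0.031566


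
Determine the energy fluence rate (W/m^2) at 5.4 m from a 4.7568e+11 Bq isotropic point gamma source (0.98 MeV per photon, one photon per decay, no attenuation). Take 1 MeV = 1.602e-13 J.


psi = A * E * 1.602e-13 / (4*pi*r^2)
psi = 4.7568e+11 * 0.98 * 1.602e-13 / (4*pi*5.4^2)
psi = 2.0380e-04 W/m^2

2.0380e-04


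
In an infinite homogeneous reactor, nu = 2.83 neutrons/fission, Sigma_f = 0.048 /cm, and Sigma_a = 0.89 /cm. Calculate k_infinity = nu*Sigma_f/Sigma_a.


k_inf = nu * Sigma_f / Sigma_a
k_inf = 2.83 * 0.048 / 0.89
k_inf = 0.15263

0.15263


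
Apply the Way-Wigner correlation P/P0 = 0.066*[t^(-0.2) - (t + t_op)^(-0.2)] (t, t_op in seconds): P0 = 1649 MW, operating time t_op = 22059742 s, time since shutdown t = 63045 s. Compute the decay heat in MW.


P/P0 = 0.066 * [t^(-0.2) - (t + t_op)^(-0.2)]
P/P0 = 0.066 * [63045^(-0.2) - (63045 + 22059742)^(-0.2)]
P/P0 = 0.066 * [0.1096655 - 0.03396503] = 0.004996231
P = 1649 * 0.004996231 = 8.2388 MW

8.2388


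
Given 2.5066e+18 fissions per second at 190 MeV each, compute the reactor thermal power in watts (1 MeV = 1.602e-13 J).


P = fission_rate * E_MeV * 1.602e-13
P = 2.5066e+18 * 190 * 1.602e-13
P = 7.6296e+07 W

7.6296e+07


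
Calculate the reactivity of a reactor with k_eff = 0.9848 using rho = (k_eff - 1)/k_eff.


rho = (k_eff - 1) / k_eff
rho = (0.9848 - 1) / 0.9848
rho = -0.015435

-0.015435


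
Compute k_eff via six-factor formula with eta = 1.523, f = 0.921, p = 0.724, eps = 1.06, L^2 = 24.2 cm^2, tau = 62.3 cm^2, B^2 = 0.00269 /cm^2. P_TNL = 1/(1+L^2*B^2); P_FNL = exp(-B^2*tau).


k_inf = eta*f*p*eps = 1.523*0.921*0.724*1.06 = 1.076475
P_TNL = 1/(1 + L^2*B^2) = 1/(1 + 24.2*0.00269) = 0.9388807
P_FNL = exp(-B^2*tau) = exp(-0.00269*62.3) = 0.8457030
k_eff = k_inf * P_TNL * P_FNL = 1.076475 * 0.9388807 * 0.8457030
k_eff = 0.85474

0.85474


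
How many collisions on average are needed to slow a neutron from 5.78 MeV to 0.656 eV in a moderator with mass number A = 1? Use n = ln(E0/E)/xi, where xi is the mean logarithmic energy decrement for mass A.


xi = 1 + (A-1)^2/(2A)*ln((A-1)/(A+1)) = 1 (for A = 1)
n = ln(E0/E) / xi
n = ln(5.78e6 / 0.656) / 1
n = ln(8.810976e+06) / 1 = 15.992

15.992


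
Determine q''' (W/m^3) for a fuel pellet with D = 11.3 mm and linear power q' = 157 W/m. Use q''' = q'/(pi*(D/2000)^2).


r = D / 2 / 1000 = 11.3 / 2 / 1000 = 0.00565 m
q''' = q' / (pi * r^2)
q''' = 157 / (pi * 0.00565^2)
q''' = 1.5655e+06 W/m^3

1.5655e+06


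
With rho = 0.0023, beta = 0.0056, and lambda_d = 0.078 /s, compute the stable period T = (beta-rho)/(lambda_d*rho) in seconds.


T = (beta - rho) / (lambda_d * rho)
T = (0.0056 - 0.0023) / (0.078 * 0.0023)
T = 18.395 s

18.395


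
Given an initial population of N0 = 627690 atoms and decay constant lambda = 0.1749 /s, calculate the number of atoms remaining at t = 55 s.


N = N0 * exp(-lambda * t)
N = 627690 * exp(-0.1749 * 55)
N = 41.692

41.692


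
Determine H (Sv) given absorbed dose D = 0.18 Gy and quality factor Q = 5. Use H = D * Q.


H = D * Q
H = 0.18 * 5
H = 0.90000 Sv

0.90000


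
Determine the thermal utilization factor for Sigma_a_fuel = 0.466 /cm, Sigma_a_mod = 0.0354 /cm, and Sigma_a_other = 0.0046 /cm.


f = Sigma_a_fuel / (Sigma_a_fuel + Sigma_a_mod + Sigma_a_other)
f = 0.466 / (0.466 + 0.0354 + 0.0046)
f = 0.92095

0.92095


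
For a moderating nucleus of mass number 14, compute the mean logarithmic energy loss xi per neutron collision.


xi = 1 + (A-1)^2/(2A) * ln((A-1)/(A+1))
xi = 1 + (14-1)^2/(2*14) * ln((14-1)/(14 +1))
xi = 0.13628

0.13628


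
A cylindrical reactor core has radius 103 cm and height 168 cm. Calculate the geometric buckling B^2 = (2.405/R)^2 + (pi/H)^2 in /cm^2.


B^2 = (2.405/R)^2 + (pi/H)^2
B^2 = (2.405/103)^2 + (pi/168)^2
B^2 = 8.9489e-04 /cm^2

8.9489e-04


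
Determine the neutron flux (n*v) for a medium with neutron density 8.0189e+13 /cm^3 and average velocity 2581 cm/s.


phi = n * v
phi = 8.0189e+13 * 2581
phi = 2.0697e+17 /cm^2/s

2.0697e+17


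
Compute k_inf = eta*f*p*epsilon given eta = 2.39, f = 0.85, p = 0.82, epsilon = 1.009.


k_inf = eta * f * p * epsilon
k_inf = 2.39 * 0.85 * 0.82 * 1.009
k_inf = 1.6808

1.6808


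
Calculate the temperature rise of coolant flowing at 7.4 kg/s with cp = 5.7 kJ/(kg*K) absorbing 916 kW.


dT = Q / (m_dot * cp)
dT = 916 / (7.4 * 5.7)
dT = 21.716 C

21.716


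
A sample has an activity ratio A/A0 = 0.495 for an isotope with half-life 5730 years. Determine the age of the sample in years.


lambda = ln(2) / t_half = ln(2) / 5730 = 1.209681e-04 /yr
t = -ln(A/A0) / lambda
t = -ln(0.495) / 1.209681e-04
t = 5813.1 yr

5813.1


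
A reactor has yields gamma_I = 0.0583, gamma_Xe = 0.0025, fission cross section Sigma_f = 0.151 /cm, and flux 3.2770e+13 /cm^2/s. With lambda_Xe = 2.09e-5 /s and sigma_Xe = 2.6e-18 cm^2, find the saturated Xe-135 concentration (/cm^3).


Xe_eq = (gamma_I + gamma_Xe) * Sigma_f * phi / (lambda_Xe + sigma_Xe * phi)
Numerator = (0.0583 + 0.0025) * 0.151 * 3.2770e+13 = 3.008548e+11
Denominator = 2.09e-5 + 2.6e-18 * 3.2770e+13 = 1.061020e-04
Xe_eq = 3.008548e+11 / 1.061020e-04 = 2.8355e+15 /cm^3

2.8355e+15


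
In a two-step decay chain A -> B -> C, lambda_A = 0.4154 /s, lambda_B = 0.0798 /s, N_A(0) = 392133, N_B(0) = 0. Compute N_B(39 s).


N_B(t) = lambda_A * N_A0 / (lambda_B - lambda_A) * [exp(-lambda_A*t) - exp(-lambda_B*t)]
exp(-0.4154*39) = 9.208074e-08; exp(-0.0798*39) = 0.04450294
N_B = 0.4154 * 392133 / (0.0798 - 0.4154) * (9.208074e-08 - 0.04450294)
N_B = 21601

21601


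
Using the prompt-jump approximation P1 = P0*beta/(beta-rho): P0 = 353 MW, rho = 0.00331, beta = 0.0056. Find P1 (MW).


P1/P0 = beta / (beta - rho)
P1/P0 = 0.0056 / (0.0056 - 0.00331) = 2.445415
P1 = 353 * 2.445415 = 863.23 MW

863.23


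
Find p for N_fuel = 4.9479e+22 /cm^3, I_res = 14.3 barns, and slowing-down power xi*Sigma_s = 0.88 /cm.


p = exp(-N * I * 1e-24 / (xi*Sigma_s))
p = exp(-4.9479e+22 * 14.3 * 1e-24 / 0.88)
p = 0.44752

0.44752


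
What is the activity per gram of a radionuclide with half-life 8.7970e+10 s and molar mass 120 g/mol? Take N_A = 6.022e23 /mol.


lambda = ln(2) / t_half = ln(2) / 8.7970e+10 = 7.879359e-12 /s
SA = lambda * N_A / M
SA = 7.879359e-12 * 6.022e23 / 120
SA = 3.9541e+10 Bq/g

3.9541e+10


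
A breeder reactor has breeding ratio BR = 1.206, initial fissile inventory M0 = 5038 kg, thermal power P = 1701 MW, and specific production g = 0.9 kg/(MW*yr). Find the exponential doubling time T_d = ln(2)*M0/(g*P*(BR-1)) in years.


Breeding gain G = BR - 1 = 1.206 - 1 = 0.206
Fissile production rate = g * P * G = 0.9 * 1701 * 0.206 = 315.3654 kg/yr
T_d = ln(2) * M0 / (g * P * G)
T_d = ln(2) * 5038 / 315.3654 = 11.073 yr

11.073


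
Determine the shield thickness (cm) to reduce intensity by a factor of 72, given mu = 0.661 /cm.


x = ln(factor) / mu
x = ln(72) / 0.661
x = 6.4700 cm

6.4700


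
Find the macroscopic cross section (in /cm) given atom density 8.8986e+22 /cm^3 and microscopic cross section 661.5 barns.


Sigma = N * sigma_barns * 1e-24
Sigma = 8.8986e+22 * 661.5 * 1e-24
Sigma = 58.864 /cm

58.864


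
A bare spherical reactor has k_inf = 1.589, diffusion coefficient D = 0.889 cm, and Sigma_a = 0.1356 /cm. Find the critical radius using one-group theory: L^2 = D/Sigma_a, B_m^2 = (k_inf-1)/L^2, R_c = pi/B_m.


L^2 = D / Sigma_a = 0.889 / 0.1356 = 6.556047 cm^2
B_m^2 = (k_inf - 1) / L^2 = (1.589 - 1) / 6.556047 = 0.08984072 /cm^2
For a bare sphere: B_g = pi/R, so R_c = pi / sqrt(B_m^2)
R_c = pi / sqrt(0.08984072) = 10.481 cm

10.481


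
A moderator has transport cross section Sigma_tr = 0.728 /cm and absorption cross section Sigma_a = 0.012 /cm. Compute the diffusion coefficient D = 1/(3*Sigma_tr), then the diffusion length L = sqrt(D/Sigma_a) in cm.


D = 1 / (3 * Sigma_tr) = 1 / (3 * 0.728) = 0.4578755 cm
L = sqrt(D / Sigma_a)
L = sqrt(0.4578755 / 0.012)
L = 6.1771 cm

6.1771


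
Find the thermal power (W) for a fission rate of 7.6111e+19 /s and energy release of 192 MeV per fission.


P = fission_rate * E_MeV * 1.602e-13
P = 7.6111e+19 * 192 * 1.602e-13
P = 2.3411e+09 W

2.3411e+09


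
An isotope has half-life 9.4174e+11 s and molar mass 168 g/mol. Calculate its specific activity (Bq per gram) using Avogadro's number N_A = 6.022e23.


lambda = ln(2) / t_half = ln(2) / 9.4174e+11 = 7.360282e-13 /s
SA = lambda * N_A / M
SA = 7.360282e-13 * 6.022e23 / 168
SA = 2.6383e+09 Bq/g

2.6383e+09


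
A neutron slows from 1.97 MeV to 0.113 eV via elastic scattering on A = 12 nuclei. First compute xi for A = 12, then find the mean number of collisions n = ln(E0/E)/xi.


xi = 1 + (A-1)^2/(2A)*ln((A-1)/(A+1)) = 0.1577690 (for A = 12)
n = ln(E0/E) / xi
n = ln(1.97e6 / 0.113) / 0.1577690
n = ln(1.743363e+07) / 0.1577690 = 105.69

105.69


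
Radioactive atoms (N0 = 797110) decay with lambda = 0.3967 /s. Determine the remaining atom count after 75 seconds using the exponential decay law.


N = N0 * exp(-lambda * t)
N = 797110 * exp(-0.3967 * 75)
N = 9.5537e-08

9.5537e-08


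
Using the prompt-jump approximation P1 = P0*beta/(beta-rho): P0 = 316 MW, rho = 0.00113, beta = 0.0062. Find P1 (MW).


P1/P0 = beta / (beta - rho)
P1/P0 = 0.0062 / (0.0062 - 0.00113) = 1.222880
P1 = 316 * 1.222880 = 386.43 MW

386.43


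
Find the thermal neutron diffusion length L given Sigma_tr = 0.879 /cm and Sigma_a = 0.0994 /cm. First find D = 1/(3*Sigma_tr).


D = 1 / (3 * Sigma_tr) = 1 / (3 * 0.879) = 0.3792188 cm
L = sqrt(D / Sigma_a)
L = sqrt(0.3792188 / 0.0994)
L = 1.9532 cm

1.9532


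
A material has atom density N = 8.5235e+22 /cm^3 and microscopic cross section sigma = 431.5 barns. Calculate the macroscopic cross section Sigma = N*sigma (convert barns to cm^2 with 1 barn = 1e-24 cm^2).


Sigma = N * sigma_barns * 1e-24
Sigma = 8.5235e+22 * 431.5 * 1e-24
Sigma = 36.779 /cm

36.779


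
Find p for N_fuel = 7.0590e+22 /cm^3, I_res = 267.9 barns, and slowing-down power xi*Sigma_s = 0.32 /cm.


p = exp(-N * I * 1e-24 / (xi*Sigma_s))
p = exp(-7.0590e+22 * 267.9 * 1e-24 / 0.32)
p = 2.1601e-26

2.1601e-26


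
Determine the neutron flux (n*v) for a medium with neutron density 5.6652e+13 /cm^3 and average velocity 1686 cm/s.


phi = n * v
phi = 5.6652e+13 * 1686
phi = 9.5515e+16 /cm^2/s

9.5515e+16


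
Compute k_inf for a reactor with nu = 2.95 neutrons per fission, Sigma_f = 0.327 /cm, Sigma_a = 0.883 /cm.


k_inf = nu * Sigma_f / Sigma_a
k_inf = 2.95 * 0.327 / 0.883
k_inf = 1.0925

1.0925


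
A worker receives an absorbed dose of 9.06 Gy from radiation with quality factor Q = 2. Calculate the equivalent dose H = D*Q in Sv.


H = D * Q
H = 9.06 * 2
H = 18.120 Sv

18.120


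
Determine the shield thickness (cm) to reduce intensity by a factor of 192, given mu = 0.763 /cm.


x = ln(factor) / mu
x = ln(192) / 0.763
x = 6.8906 cm

6.8906


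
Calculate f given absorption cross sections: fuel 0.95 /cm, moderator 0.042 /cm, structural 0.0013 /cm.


f = Sigma_a_fuel / (Sigma_a_fuel + Sigma_a_mod + Sigma_a_other)
f = 0.95 / (0.95 + 0.042 + 0.0013)
f = 0.95641

0.95641


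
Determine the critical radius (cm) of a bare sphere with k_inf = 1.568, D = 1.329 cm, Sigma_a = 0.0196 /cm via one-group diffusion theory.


L^2 = D / Sigma_a = 1.329 / 0.0196 = 67.80612 cm^2
B_m^2 = (k_inf - 1) / L^2 = (1.568 - 1) / 67.80612 = 0.008376825 /cm^2
For a bare sphere: B_g = pi/R, so R_c = pi / sqrt(B_m^2)
R_c = pi / sqrt(0.008376825) = 34.325 cm

34.325


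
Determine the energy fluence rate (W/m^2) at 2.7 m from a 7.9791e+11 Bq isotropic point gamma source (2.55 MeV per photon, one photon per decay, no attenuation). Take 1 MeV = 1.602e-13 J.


psi = A * E * 1.602e-13 / (4*pi*r^2)
psi = 7.9791e+11 * 2.55 * 1.602e-13 / (4*pi*2.7^2)
psi = 0.0035581 W/m^2

0.0035581


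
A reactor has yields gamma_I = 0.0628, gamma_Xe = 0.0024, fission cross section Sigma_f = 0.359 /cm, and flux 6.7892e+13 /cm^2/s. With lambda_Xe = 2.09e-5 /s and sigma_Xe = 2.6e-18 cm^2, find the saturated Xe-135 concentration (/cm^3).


Xe_eq = (gamma_I + gamma_Xe) * Sigma_f * phi / (lambda_Xe + sigma_Xe * phi)
Numerator = (0.0628 + 0.0024) * 0.359 * 6.7892e+13 = 1.589134e+12
Denominator = 2.09e-5 + 2.6e-18 * 6.7892e+13 = 1.974192e-04
Xe_eq = 1.589134e+12 / 1.974192e-04 = 8.0495e+15 /cm^3

8.0495e+15


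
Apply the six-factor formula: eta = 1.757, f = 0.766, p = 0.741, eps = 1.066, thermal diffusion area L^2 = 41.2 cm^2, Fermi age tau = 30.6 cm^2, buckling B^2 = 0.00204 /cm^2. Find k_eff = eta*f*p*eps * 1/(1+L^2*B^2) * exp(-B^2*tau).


k_inf = eta*f*p*eps = 1.757*0.766*0.741*1.066 = 1.063104
P_TNL = 1/(1 + L^2*B^2) = 1/(1 + 41.2*0.00204) = 0.9224684
P_FNL = exp(-B^2*tau) = exp(-0.00204*30.6) = 0.9394845
k_eff = k_inf * P_TNL * P_FNL = 1.063104 * 0.9224684 * 0.9394845
k_eff = 0.92133

0.92133


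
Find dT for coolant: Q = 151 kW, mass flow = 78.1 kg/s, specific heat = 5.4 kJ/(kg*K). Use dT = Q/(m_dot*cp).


dT = Q / (m_dot * cp)
dT = 151 / (78.1 * 5.4)
dT = 0.35804 C

0.35804


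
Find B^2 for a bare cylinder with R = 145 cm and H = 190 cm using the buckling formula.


B^2 = (2.405/R)^2 + (pi/H)^2
B^2 = (2.405/145)^2 + (pi/190)^2
B^2 = 5.4850e-04 /cm^2

5.4850e-04


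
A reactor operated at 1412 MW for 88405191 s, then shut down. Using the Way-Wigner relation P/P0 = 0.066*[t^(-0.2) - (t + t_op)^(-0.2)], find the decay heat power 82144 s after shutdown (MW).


P/P0 = 0.066 * [t^(-0.2) - (t + t_op)^(-0.2)]
P/P0 = 0.066 * [82144^(-0.2) - (82144 + 88405191)^(-0.2)]
P/P0 = 0.066 * [0.1040123 - 0.02574090] = 0.005165912
P = 1412 * 0.005165912 = 7.2943 MW

7.2943


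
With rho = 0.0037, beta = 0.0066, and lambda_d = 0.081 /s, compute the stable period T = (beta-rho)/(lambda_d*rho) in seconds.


T = (beta - rho) / (lambda_d * rho)
T = (0.0066 - 0.0037) / (0.081 * 0.0037)
T = 9.6763 s

9.6763


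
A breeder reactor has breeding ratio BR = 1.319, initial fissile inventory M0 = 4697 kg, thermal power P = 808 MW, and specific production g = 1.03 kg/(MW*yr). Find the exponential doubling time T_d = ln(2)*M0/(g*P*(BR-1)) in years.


Breeding gain G = BR - 1 = 1.319 - 1 = 0.319
Fissile production rate = g * P * G = 1.03 * 808 * 0.319 = 265.48456 kg/yr
T_d = ln(2) * M0 / (g * P * G)
T_d = ln(2) * 4697 / 265.48456 = 12.263 yr

12.263


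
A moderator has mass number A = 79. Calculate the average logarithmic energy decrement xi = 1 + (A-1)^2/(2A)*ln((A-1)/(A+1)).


xi = 1 + (A-1)^2/(2A) * ln((A-1)/(A+1))
xi = 1 + (79-1)^2/(2*79) * ln((79-1)/(79 +1))
xi = 0.025104

0.025104


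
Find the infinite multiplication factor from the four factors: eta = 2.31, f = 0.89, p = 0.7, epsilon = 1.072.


k_inf = eta * f * p * epsilon
k_inf = 2.31 * 0.89 * 0.7 * 1.072
k_inf = 1.5427

1.5427


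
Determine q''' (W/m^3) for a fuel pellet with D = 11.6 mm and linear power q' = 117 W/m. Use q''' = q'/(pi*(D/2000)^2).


r = D / 2 / 1000 = 11.6 / 2 / 1000 = 0.0058 m
q''' = q' / (pi * r^2)
q''' = 117 / (pi * 0.0058^2)
q''' = 1.1071e+06 W/m^3

1.1071e+06


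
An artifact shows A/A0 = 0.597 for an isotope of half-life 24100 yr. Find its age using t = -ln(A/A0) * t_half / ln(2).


lambda = ln(2) / t_half = ln(2) / 24100 = 2.876129e-05 /yr
t = -ln(A/A0) / lambda
t = -ln(0.597) / 2.876129e-05
t = 17935 yr

17935


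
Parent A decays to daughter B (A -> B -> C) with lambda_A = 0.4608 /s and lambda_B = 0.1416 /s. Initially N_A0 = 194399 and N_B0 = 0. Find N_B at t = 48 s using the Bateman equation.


N_B(t) = lambda_A * N_A0 / (lambda_B - lambda_A) * [exp(-lambda_A*t) - exp(-lambda_B*t)]
exp(-0.4608*48) = 2.477998e-10; exp(-0.1416*48) = 0.001117345
N_B = 0.4608 * 194399 / (0.1416 - 0.4608) * (2.477998e-10 - 0.001117345)
N_B = 313.57

313.57


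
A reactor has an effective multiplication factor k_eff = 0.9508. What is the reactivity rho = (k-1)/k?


rho = (k_eff - 1) / k_eff
rho = (0.9508 - 1) / 0.9508
rho = -0.051746

-0.051746


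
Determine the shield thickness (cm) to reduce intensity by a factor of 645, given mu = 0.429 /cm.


x = ln(factor) / mu
x = ln(645) / 0.429
x = 15.080 cm

15.080


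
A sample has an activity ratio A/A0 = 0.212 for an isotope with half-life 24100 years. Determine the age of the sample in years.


lambda = ln(2) / t_half = ln(2) / 24100 = 2.876129e-05 /yr
t = -ln(A/A0) / lambda
t = -ln(0.212) / 2.876129e-05
t = 53933 yr

53933


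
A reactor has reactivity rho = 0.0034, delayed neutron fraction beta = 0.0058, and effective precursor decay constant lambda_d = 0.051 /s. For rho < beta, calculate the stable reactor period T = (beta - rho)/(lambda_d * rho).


T = (beta - rho) / (lambda_d * rho)
T = (0.0058 - 0.0034) / (0.051 * 0.0034)
T = 13.841 s

13.841


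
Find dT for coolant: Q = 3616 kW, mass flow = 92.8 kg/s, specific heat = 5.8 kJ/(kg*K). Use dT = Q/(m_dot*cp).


dT = Q / (m_dot * cp)
dT = 3616 / (92.8 * 5.8)
dT = 6.7182 C

6.7182


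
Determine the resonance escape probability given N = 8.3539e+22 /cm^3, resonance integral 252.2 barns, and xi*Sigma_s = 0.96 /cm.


p = exp(-N * I * 1e-24 / (xi*Sigma_s))
p = exp(-8.3539e+22 * 252.2 * 1e-24 / 0.96)
p = 2.9431e-10

2.9431e-10


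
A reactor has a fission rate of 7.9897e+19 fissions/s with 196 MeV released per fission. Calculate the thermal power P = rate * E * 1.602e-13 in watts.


P = fission_rate * E_MeV * 1.602e-13
P = 7.9897e+19 * 196 * 1.602e-13
P = 2.5087e+09 W

2.5087e+09


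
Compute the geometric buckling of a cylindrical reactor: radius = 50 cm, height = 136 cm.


B^2 = (2.405/R)^2 + (pi/H)^2
B^2 = (2.405/50)^2 + (pi/136)^2
B^2 = 0.0028472 /cm^2

0.0028472


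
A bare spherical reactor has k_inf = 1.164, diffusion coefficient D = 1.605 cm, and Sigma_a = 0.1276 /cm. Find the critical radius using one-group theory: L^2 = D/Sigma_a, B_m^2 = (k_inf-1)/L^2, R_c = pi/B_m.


L^2 = D / Sigma_a = 1.605 / 0.1276 = 12.57837 cm^2
B_m^2 = (k_inf - 1) / L^2 = (1.164 - 1) / 12.57837 = 0.01303826 /cm^2
For a bare sphere: B_g = pi/R, so R_c = pi / sqrt(B_m^2)
R_c = pi / sqrt(0.01303826) = 27.513 cm

27.513


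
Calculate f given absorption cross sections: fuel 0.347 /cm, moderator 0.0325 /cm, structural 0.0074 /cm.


f = Sigma_a_fuel / (Sigma_a_fuel + Sigma_a_mod + Sigma_a_other)
f = 0.347 / (0.347 + 0.0325 + 0.0074)
f = 0.89687

0.89687


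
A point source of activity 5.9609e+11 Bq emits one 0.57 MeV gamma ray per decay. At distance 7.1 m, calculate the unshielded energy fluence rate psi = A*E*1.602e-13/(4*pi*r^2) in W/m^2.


psi = A * E * 1.602e-13 / (4*pi*r^2)
psi = 5.9609e+11 * 0.57 * 1.602e-13 / (4*pi*7.1^2)
psi = 8.5926e-05 W/m^2

8.5926e-05


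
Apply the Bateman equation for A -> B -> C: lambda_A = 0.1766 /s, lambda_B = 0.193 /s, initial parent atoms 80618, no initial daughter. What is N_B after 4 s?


N_B(t) = lambda_A * N_A0 / (lambda_B - lambda_A) * [exp(-lambda_A*t) - exp(-lambda_B*t)]
exp(-0.1766*4) = 0.4934173; exp(-0.193*4) = 0.4620880
N_B = 0.1766 * 80618 / (0.193 - 0.1766) * (0.4934173 - 0.4620880)
N_B = 27198

27198


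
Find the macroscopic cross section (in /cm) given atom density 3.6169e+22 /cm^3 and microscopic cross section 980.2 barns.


Sigma = N * sigma_barns * 1e-24
Sigma = 3.6169e+22 * 980.2 * 1e-24
Sigma = 35.453 /cm

35.453


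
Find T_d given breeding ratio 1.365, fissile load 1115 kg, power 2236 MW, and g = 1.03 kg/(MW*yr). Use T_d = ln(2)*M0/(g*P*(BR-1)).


Breeding gain G = BR - 1 = 1.365 - 1 = 0.365
Fissile production rate = g * P * G = 1.03 * 2236 * 0.365 = 840.6242 kg/yr
T_d = ln(2) * M0 / (g * P * G)
T_d = ln(2) * 1115 / 840.6242 = 0.91939 yr

0.91939


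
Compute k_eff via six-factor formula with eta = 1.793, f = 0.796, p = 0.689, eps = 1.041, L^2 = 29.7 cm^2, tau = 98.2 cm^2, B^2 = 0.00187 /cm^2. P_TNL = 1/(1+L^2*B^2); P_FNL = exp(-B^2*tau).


k_inf = eta*f*p*eps = 1.793*0.796*0.689*1.041 = 1.023678
P_TNL = 1/(1 + L^2*B^2) = 1/(1 + 29.7*0.00187) = 0.9473833
P_FNL = exp(-B^2*tau) = exp(-0.00187*98.2) = 0.8322403
k_eff = k_inf * P_TNL * P_FNL = 1.023678 * 0.9473833 * 0.8322403
k_eff = 0.80712

0.80712


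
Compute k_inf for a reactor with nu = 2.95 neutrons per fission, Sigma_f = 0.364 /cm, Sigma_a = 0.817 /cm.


k_inf = nu * Sigma_f / Sigma_a
k_inf = 2.95 * 0.364 / 0.817
k_inf = 1.3143

1.3143


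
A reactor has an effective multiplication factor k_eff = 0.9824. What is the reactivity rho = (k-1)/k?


rho = (k_eff - 1) / k_eff
rho = (0.9824 - 1) / 0.9824
rho = -0.017915

-0.017915


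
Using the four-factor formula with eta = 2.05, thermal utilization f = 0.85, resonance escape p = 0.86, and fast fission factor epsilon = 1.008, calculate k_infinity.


k_inf = eta * f * p * epsilon
k_inf = 2.05 * 0.85 * 0.86 * 1.008
k_inf = 1.5105

1.5105


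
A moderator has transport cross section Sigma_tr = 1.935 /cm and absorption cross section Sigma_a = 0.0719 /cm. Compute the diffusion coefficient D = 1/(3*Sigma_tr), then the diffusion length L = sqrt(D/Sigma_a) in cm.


D = 1 / (3 * Sigma_tr) = 1 / (3 * 1.935) = 0.1722653 cm
L = sqrt(D / Sigma_a)
L = sqrt(0.1722653 / 0.0719)
L = 1.5479 cm

1.5479


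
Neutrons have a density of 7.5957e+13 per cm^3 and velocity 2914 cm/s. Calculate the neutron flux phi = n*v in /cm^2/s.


phi = n * v
phi = 7.5957e+13 * 2914
phi = 2.2134e+17 /cm^2/s

2.2134e+17


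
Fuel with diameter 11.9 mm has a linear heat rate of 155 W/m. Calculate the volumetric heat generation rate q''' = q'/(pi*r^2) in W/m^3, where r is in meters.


r = D / 2 / 1000 = 11.9 / 2 / 1000 = 0.00595 m
q''' = q' / (pi * r^2)
q''' = 155 / (pi * 0.00595^2)
q''' = 1.3936e+06 W/m^3

1.3936e+06


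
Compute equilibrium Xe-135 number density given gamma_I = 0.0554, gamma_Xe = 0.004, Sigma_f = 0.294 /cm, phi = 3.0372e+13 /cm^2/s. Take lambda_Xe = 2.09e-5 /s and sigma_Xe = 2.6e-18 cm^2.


Xe_eq = (gamma_I + gamma_Xe) * Sigma_f * phi / (lambda_Xe + sigma_Xe * phi)
Numerator = (0.0554 + 0.004) * 0.294 * 3.0372e+13 = 5.304045e+11
Denominator = 2.09e-5 + 2.6e-18 * 3.0372e+13 = 9.986720e-05
Xe_eq = 5.304045e+11 / 9.986720e-05 = 5.3111e+15 /cm^3

5.3111e+15


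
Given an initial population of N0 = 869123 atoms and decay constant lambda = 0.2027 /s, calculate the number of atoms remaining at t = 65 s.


N = N0 * exp(-lambda * t)
N = 869123 * exp(-0.2027 * 65)
N = 1.6483

1.6483


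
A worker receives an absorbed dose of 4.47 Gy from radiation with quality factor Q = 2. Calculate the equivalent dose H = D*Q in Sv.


H = D * Q
H = 4.47 * 2
H = 8.9400 Sv

8.9400


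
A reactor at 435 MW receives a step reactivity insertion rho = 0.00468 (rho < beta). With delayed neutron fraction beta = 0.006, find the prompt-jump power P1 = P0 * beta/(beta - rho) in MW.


P1/P0 = beta / (beta - rho)
P1/P0 = 0.006 / (0.006 - 0.00468) = 4.545455
P1 = 435 * 4.545455 = 1977.3 MW

1977.3


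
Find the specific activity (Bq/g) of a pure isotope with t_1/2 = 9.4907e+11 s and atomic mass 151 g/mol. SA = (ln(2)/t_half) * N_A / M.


lambda = ln(2) / t_half = ln(2) / 9.4907e+11 = 7.303436e-13 /s
SA = lambda * N_A / M
SA = 7.303436e-13 * 6.022e23 / 151
SA = 2.9127e+09 Bq/g

2.9127e+09


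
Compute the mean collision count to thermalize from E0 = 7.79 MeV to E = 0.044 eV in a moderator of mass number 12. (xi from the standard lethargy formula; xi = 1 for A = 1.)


xi = 1 + (A-1)^2/(2A)*ln((A-1)/(A+1)) = 0.1577690 (for A = 12)
n = ln(E0/E) / xi
n = ln(7.79e6 / 0.044) / 0.1577690
n = ln(1.770455e+08) / 0.1577690 = 120.38

120.38


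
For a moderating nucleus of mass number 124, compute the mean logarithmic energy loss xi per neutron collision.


xi = 1 + (A-1)^2/(2A) * ln((A-1)/(A+1))
xi = 1 + (124-1)^2/(2*124) * ln((124-1)/(124 +1))
xi = 0.016043

0.016043
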